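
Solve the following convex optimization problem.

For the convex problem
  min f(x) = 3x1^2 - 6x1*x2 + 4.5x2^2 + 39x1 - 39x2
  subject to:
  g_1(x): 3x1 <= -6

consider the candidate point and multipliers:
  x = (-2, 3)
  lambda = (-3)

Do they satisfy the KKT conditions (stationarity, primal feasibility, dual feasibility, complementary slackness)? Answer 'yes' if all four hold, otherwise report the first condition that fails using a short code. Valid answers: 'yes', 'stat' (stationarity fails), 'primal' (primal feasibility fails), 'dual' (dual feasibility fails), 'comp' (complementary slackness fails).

Gradient of f: grad f(x) = Q x + c = (9, 0)
Constraint values g_i(x) = a_i^T x - b_i:
  g_1((-2, 3)) = 0
Stationarity residual: grad f(x) + sum_i lambda_i a_i = (0, 0)
  -> stationarity OK
Primal feasibility (all g_i <= 0): OK
Dual feasibility (all lambda_i >= 0): FAILS
Complementary slackness (lambda_i * g_i(x) = 0 for all i): OK

Verdict: the first failing condition is dual_feasibility -> dual.

dual


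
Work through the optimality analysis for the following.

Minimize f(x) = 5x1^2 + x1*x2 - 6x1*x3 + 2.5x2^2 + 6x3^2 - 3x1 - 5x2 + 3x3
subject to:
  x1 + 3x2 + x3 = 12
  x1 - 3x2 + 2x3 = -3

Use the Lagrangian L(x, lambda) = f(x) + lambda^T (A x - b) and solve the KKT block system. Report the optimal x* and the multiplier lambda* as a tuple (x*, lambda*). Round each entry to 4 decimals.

Form the Lagrangian:
  L(x, lambda) = (1/2) x^T Q x + c^T x + lambda^T (A x - b)
Stationarity (grad_x L = 0): Q x + c + A^T lambda = 0.
Primal feasibility: A x = b.

This gives the KKT block system:
  [ Q   A^T ] [ x     ]   [-c ]
  [ A    0  ] [ lambda ] = [ b ]

Solving the linear system:
  x*      = (1.9467, 2.7837, 1.7022)
  lambda* = (-6.3298, -2.708)
  f(x*)   = 26.5906

x* = (1.9467, 2.7837, 1.7022), lambda* = (-6.3298, -2.708)


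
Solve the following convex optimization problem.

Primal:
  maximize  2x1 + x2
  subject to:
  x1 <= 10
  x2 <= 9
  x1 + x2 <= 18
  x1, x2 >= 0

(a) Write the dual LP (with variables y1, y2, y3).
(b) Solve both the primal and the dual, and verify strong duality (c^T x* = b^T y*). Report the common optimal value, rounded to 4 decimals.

The standard primal-dual pair for 'max c^T x s.t. A x <= b, x >= 0' is:
  Dual:  min b^T y  s.t.  A^T y >= c,  y >= 0.

So the dual LP is:
  minimize  10y1 + 9y2 + 18y3
  subject to:
    y1 + y3 >= 2
    y2 + y3 >= 1
    y1, y2, y3 >= 0

Solving the primal: x* = (10, 8).
  primal value c^T x* = 28.
Solving the dual: y* = (1, 0, 1).
  dual value b^T y* = 28.
Strong duality: c^T x* = b^T y*. Confirmed.

28


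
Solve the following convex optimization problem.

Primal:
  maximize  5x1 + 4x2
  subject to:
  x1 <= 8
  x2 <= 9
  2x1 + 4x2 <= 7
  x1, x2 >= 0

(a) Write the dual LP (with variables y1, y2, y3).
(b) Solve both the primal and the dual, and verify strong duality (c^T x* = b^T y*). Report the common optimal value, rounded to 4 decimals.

The standard primal-dual pair for 'max c^T x s.t. A x <= b, x >= 0' is:
  Dual:  min b^T y  s.t.  A^T y >= c,  y >= 0.

So the dual LP is:
  minimize  8y1 + 9y2 + 7y3
  subject to:
    y1 + 2y3 >= 5
    y2 + 4y3 >= 4
    y1, y2, y3 >= 0

Solving the primal: x* = (3.5, 0).
  primal value c^T x* = 17.5.
Solving the dual: y* = (0, 0, 2.5).
  dual value b^T y* = 17.5.
Strong duality: c^T x* = b^T y*. Confirmed.

17.5


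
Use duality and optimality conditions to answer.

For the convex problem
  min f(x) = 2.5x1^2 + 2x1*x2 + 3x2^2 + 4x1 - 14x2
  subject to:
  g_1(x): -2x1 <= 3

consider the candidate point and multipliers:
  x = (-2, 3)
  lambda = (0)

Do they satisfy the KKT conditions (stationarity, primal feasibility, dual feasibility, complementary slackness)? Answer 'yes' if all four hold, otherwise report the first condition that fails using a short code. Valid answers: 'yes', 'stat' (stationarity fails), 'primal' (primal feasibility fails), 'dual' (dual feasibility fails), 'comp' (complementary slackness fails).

Gradient of f: grad f(x) = Q x + c = (0, 0)
Constraint values g_i(x) = a_i^T x - b_i:
  g_1((-2, 3)) = 1
Stationarity residual: grad f(x) + sum_i lambda_i a_i = (0, 0)
  -> stationarity OK
Primal feasibility (all g_i <= 0): FAILS
Dual feasibility (all lambda_i >= 0): OK
Complementary slackness (lambda_i * g_i(x) = 0 for all i): OK

Verdict: the first failing condition is primal_feasibility -> primal.

primal


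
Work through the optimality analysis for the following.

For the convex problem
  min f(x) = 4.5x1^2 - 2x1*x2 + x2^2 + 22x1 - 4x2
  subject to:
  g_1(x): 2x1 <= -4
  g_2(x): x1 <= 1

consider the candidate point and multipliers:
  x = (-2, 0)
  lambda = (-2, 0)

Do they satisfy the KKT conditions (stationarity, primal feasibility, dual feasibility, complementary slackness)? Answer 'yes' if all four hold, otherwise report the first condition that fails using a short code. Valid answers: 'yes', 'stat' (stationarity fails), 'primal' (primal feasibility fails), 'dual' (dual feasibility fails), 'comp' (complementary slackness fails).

Gradient of f: grad f(x) = Q x + c = (4, 0)
Constraint values g_i(x) = a_i^T x - b_i:
  g_1((-2, 0)) = 0
  g_2((-2, 0)) = -3
Stationarity residual: grad f(x) + sum_i lambda_i a_i = (0, 0)
  -> stationarity OK
Primal feasibility (all g_i <= 0): OK
Dual feasibility (all lambda_i >= 0): FAILS
Complementary slackness (lambda_i * g_i(x) = 0 for all i): OK

Verdict: the first failing condition is dual_feasibility -> dual.

dual


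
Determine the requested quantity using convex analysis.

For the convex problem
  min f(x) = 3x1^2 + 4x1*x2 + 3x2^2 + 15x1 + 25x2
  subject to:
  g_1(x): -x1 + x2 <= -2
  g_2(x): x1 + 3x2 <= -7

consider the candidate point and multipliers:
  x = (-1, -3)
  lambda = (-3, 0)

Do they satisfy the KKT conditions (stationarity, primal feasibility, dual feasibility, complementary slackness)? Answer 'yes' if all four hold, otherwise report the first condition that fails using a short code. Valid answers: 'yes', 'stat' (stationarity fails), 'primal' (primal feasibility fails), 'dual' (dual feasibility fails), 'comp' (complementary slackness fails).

Gradient of f: grad f(x) = Q x + c = (-3, 3)
Constraint values g_i(x) = a_i^T x - b_i:
  g_1((-1, -3)) = 0
  g_2((-1, -3)) = -3
Stationarity residual: grad f(x) + sum_i lambda_i a_i = (0, 0)
  -> stationarity OK
Primal feasibility (all g_i <= 0): OK
Dual feasibility (all lambda_i >= 0): FAILS
Complementary slackness (lambda_i * g_i(x) = 0 for all i): OK

Verdict: the first failing condition is dual_feasibility -> dual.

dual


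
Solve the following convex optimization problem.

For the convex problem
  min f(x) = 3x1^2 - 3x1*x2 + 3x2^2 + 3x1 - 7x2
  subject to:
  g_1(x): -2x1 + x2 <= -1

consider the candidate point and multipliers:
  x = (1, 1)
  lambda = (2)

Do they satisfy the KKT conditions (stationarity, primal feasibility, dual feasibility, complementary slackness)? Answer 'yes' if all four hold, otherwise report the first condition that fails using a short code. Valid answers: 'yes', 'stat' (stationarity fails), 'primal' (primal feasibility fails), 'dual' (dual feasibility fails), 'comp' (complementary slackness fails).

Gradient of f: grad f(x) = Q x + c = (6, -4)
Constraint values g_i(x) = a_i^T x - b_i:
  g_1((1, 1)) = 0
Stationarity residual: grad f(x) + sum_i lambda_i a_i = (2, -2)
  -> stationarity FAILS
Primal feasibility (all g_i <= 0): OK
Dual feasibility (all lambda_i >= 0): OK
Complementary slackness (lambda_i * g_i(x) = 0 for all i): OK

Verdict: the first failing condition is stationarity -> stat.

stat


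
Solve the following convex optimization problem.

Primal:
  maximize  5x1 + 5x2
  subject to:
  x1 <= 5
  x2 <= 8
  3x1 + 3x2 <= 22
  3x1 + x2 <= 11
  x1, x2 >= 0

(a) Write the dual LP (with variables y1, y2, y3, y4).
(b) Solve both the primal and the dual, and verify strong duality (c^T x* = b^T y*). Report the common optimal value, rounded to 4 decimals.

The standard primal-dual pair for 'max c^T x s.t. A x <= b, x >= 0' is:
  Dual:  min b^T y  s.t.  A^T y >= c,  y >= 0.

So the dual LP is:
  minimize  5y1 + 8y2 + 22y3 + 11y4
  subject to:
    y1 + 3y3 + 3y4 >= 5
    y2 + 3y3 + y4 >= 5
    y1, y2, y3, y4 >= 0

Solving the primal: x* = (1.8333, 5.5).
  primal value c^T x* = 36.6667.
Solving the dual: y* = (0, 0, 1.6667, 0).
  dual value b^T y* = 36.6667.
Strong duality: c^T x* = b^T y*. Confirmed.

36.6667


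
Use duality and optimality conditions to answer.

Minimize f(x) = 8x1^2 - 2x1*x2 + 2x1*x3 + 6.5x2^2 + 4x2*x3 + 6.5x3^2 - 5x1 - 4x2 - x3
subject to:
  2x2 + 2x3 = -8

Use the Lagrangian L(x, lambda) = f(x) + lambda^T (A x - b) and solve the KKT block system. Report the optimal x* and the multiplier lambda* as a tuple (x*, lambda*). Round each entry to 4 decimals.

Form the Lagrangian:
  L(x, lambda) = (1/2) x^T Q x + c^T x + lambda^T (A x - b)
Stationarity (grad_x L = 0): Q x + c + A^T lambda = 0.
Primal feasibility: A x = b.

This gives the KKT block system:
  [ Q   A^T ] [ x     ]   [-c ]
  [ A    0  ] [ lambda ] = [ b ]

Solving the linear system:
  x*      = (0.375, -1.75, -2.25)
  lambda* = (18.25)
  f(x*)   = 76.6875

x* = (0.375, -1.75, -2.25), lambda* = (18.25)


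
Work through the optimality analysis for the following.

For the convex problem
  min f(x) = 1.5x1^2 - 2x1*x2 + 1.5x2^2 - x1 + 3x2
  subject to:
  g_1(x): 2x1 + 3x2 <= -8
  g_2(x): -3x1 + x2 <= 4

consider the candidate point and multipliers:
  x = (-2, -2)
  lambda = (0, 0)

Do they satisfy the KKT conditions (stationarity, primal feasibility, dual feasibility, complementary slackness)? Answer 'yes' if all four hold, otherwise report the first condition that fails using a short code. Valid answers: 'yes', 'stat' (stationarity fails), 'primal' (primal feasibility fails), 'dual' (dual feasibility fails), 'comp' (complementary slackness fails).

Gradient of f: grad f(x) = Q x + c = (-3, 1)
Constraint values g_i(x) = a_i^T x - b_i:
  g_1((-2, -2)) = -2
  g_2((-2, -2)) = 0
Stationarity residual: grad f(x) + sum_i lambda_i a_i = (-3, 1)
  -> stationarity FAILS
Primal feasibility (all g_i <= 0): OK
Dual feasibility (all lambda_i >= 0): OK
Complementary slackness (lambda_i * g_i(x) = 0 for all i): OK

Verdict: the first failing condition is stationarity -> stat.

stat


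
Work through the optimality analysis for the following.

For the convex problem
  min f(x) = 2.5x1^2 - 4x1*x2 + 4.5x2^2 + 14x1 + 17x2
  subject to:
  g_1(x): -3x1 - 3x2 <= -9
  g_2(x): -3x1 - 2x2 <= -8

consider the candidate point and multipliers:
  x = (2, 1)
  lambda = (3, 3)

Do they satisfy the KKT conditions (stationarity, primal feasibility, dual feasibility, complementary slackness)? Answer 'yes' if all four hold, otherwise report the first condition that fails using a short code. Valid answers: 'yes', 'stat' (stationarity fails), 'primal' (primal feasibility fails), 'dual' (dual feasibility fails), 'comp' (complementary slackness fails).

Gradient of f: grad f(x) = Q x + c = (20, 18)
Constraint values g_i(x) = a_i^T x - b_i:
  g_1((2, 1)) = 0
  g_2((2, 1)) = 0
Stationarity residual: grad f(x) + sum_i lambda_i a_i = (2, 3)
  -> stationarity FAILS
Primal feasibility (all g_i <= 0): OK
Dual feasibility (all lambda_i >= 0): OK
Complementary slackness (lambda_i * g_i(x) = 0 for all i): OK

Verdict: the first failing condition is stationarity -> stat.

stat


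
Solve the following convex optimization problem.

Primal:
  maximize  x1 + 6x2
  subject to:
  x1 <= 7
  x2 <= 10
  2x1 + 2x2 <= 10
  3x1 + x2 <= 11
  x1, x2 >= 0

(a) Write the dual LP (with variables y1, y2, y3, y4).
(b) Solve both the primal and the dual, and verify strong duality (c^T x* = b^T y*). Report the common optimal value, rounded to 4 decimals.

The standard primal-dual pair for 'max c^T x s.t. A x <= b, x >= 0' is:
  Dual:  min b^T y  s.t.  A^T y >= c,  y >= 0.

So the dual LP is:
  minimize  7y1 + 10y2 + 10y3 + 11y4
  subject to:
    y1 + 2y3 + 3y4 >= 1
    y2 + 2y3 + y4 >= 6
    y1, y2, y3, y4 >= 0

Solving the primal: x* = (0, 5).
  primal value c^T x* = 30.
Solving the dual: y* = (0, 0, 3, 0).
  dual value b^T y* = 30.
Strong duality: c^T x* = b^T y*. Confirmed.

30


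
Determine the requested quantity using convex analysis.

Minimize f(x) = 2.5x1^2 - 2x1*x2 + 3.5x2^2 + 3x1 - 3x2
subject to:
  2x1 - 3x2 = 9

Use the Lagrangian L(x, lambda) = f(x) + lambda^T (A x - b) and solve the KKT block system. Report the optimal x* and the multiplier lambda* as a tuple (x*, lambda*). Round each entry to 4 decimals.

Form the Lagrangian:
  L(x, lambda) = (1/2) x^T Q x + c^T x + lambda^T (A x - b)
Stationarity (grad_x L = 0): Q x + c + A^T lambda = 0.
Primal feasibility: A x = b.

This gives the KKT block system:
  [ Q   A^T ] [ x     ]   [-c ]
  [ A    0  ] [ lambda ] = [ b ]

Solving the linear system:
  x*      = (1.2857, -2.1429)
  lambda* = (-6.8571)
  f(x*)   = 36

x* = (1.2857, -2.1429), lambda* = (-6.8571)


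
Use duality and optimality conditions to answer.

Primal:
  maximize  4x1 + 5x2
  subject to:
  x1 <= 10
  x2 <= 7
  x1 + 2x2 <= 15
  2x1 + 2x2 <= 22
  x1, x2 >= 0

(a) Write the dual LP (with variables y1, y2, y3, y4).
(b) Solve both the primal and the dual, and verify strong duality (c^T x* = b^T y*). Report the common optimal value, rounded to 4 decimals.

The standard primal-dual pair for 'max c^T x s.t. A x <= b, x >= 0' is:
  Dual:  min b^T y  s.t.  A^T y >= c,  y >= 0.

So the dual LP is:
  minimize  10y1 + 7y2 + 15y3 + 22y4
  subject to:
    y1 + y3 + 2y4 >= 4
    y2 + 2y3 + 2y4 >= 5
    y1, y2, y3, y4 >= 0

Solving the primal: x* = (7, 4).
  primal value c^T x* = 48.
Solving the dual: y* = (0, 0, 1, 1.5).
  dual value b^T y* = 48.
Strong duality: c^T x* = b^T y*. Confirmed.

48


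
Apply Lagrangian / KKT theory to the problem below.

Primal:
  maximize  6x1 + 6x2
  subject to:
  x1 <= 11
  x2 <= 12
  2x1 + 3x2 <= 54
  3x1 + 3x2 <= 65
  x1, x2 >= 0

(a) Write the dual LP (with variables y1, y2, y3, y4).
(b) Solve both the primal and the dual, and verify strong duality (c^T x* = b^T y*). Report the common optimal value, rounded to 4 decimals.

The standard primal-dual pair for 'max c^T x s.t. A x <= b, x >= 0' is:
  Dual:  min b^T y  s.t.  A^T y >= c,  y >= 0.

So the dual LP is:
  minimize  11y1 + 12y2 + 54y3 + 65y4
  subject to:
    y1 + 2y3 + 3y4 >= 6
    y2 + 3y3 + 3y4 >= 6
    y1, y2, y3, y4 >= 0

Solving the primal: x* = (11, 10.6667).
  primal value c^T x* = 130.
Solving the dual: y* = (0, 0, 0, 2).
  dual value b^T y* = 130.
Strong duality: c^T x* = b^T y*. Confirmed.

130


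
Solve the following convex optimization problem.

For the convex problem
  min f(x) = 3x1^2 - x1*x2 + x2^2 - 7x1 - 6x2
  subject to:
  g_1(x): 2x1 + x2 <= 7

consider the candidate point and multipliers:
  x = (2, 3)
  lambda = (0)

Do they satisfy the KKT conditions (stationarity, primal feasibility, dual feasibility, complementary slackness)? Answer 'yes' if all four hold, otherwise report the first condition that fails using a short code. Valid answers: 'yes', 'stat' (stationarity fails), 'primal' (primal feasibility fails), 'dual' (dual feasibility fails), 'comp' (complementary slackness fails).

Gradient of f: grad f(x) = Q x + c = (2, -2)
Constraint values g_i(x) = a_i^T x - b_i:
  g_1((2, 3)) = 0
Stationarity residual: grad f(x) + sum_i lambda_i a_i = (2, -2)
  -> stationarity FAILS
Primal feasibility (all g_i <= 0): OK
Dual feasibility (all lambda_i >= 0): OK
Complementary slackness (lambda_i * g_i(x) = 0 for all i): OK

Verdict: the first failing condition is stationarity -> stat.

stat


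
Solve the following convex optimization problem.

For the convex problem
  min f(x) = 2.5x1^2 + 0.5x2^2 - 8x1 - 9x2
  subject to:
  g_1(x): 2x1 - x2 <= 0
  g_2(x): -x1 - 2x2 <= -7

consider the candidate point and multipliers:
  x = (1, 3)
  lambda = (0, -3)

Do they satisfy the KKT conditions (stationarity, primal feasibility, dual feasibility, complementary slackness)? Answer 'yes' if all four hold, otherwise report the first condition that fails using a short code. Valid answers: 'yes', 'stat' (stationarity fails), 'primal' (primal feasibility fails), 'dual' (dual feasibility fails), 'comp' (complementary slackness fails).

Gradient of f: grad f(x) = Q x + c = (-3, -6)
Constraint values g_i(x) = a_i^T x - b_i:
  g_1((1, 3)) = -1
  g_2((1, 3)) = 0
Stationarity residual: grad f(x) + sum_i lambda_i a_i = (0, 0)
  -> stationarity OK
Primal feasibility (all g_i <= 0): OK
Dual feasibility (all lambda_i >= 0): FAILS
Complementary slackness (lambda_i * g_i(x) = 0 for all i): OK

Verdict: the first failing condition is dual_feasibility -> dual.

dual


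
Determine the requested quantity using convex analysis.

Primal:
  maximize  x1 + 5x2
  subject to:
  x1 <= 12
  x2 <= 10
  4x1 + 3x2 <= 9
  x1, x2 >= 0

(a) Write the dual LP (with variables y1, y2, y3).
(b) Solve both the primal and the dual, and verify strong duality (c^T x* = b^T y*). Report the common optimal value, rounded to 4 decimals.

The standard primal-dual pair for 'max c^T x s.t. A x <= b, x >= 0' is:
  Dual:  min b^T y  s.t.  A^T y >= c,  y >= 0.

So the dual LP is:
  minimize  12y1 + 10y2 + 9y3
  subject to:
    y1 + 4y3 >= 1
    y2 + 3y3 >= 5
    y1, y2, y3 >= 0

Solving the primal: x* = (0, 3).
  primal value c^T x* = 15.
Solving the dual: y* = (0, 0, 1.6667).
  dual value b^T y* = 15.
Strong duality: c^T x* = b^T y*. Confirmed.

15


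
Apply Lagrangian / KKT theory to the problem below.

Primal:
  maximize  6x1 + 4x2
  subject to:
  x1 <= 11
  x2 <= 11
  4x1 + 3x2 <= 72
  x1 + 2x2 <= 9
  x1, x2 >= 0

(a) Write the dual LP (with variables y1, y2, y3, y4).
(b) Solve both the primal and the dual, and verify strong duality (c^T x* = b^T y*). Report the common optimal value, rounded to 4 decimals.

The standard primal-dual pair for 'max c^T x s.t. A x <= b, x >= 0' is:
  Dual:  min b^T y  s.t.  A^T y >= c,  y >= 0.

So the dual LP is:
  minimize  11y1 + 11y2 + 72y3 + 9y4
  subject to:
    y1 + 4y3 + y4 >= 6
    y2 + 3y3 + 2y4 >= 4
    y1, y2, y3, y4 >= 0

Solving the primal: x* = (9, 0).
  primal value c^T x* = 54.
Solving the dual: y* = (0, 0, 0, 6).
  dual value b^T y* = 54.
Strong duality: c^T x* = b^T y*. Confirmed.

54


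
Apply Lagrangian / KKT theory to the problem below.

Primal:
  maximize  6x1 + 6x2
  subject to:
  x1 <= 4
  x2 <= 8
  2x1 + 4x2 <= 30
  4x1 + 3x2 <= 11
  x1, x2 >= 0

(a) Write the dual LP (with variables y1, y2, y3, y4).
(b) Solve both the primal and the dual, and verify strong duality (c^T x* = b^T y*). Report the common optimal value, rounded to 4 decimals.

The standard primal-dual pair for 'max c^T x s.t. A x <= b, x >= 0' is:
  Dual:  min b^T y  s.t.  A^T y >= c,  y >= 0.

So the dual LP is:
  minimize  4y1 + 8y2 + 30y3 + 11y4
  subject to:
    y1 + 2y3 + 4y4 >= 6
    y2 + 4y3 + 3y4 >= 6
    y1, y2, y3, y4 >= 0

Solving the primal: x* = (0, 3.6667).
  primal value c^T x* = 22.
Solving the dual: y* = (0, 0, 0, 2).
  dual value b^T y* = 22.
Strong duality: c^T x* = b^T y*. Confirmed.

22


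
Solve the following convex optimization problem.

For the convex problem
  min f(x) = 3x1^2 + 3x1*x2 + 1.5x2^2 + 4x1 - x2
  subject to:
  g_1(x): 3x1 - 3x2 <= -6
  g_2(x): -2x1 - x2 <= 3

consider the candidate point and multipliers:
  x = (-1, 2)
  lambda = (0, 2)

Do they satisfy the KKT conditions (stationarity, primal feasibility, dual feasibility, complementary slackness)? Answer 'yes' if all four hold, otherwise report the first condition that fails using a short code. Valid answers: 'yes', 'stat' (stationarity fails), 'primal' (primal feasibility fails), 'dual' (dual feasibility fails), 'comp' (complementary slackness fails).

Gradient of f: grad f(x) = Q x + c = (4, 2)
Constraint values g_i(x) = a_i^T x - b_i:
  g_1((-1, 2)) = -3
  g_2((-1, 2)) = -3
Stationarity residual: grad f(x) + sum_i lambda_i a_i = (0, 0)
  -> stationarity OK
Primal feasibility (all g_i <= 0): OK
Dual feasibility (all lambda_i >= 0): OK
Complementary slackness (lambda_i * g_i(x) = 0 for all i): FAILS

Verdict: the first failing condition is complementary_slackness -> comp.

comp


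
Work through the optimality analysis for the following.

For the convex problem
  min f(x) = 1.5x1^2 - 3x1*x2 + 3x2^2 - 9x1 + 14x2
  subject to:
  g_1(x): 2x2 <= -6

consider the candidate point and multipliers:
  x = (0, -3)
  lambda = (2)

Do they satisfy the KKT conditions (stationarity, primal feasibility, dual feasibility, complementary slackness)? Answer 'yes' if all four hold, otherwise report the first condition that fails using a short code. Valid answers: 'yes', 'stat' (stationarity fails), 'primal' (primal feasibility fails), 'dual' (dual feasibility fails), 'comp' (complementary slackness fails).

Gradient of f: grad f(x) = Q x + c = (0, -4)
Constraint values g_i(x) = a_i^T x - b_i:
  g_1((0, -3)) = 0
Stationarity residual: grad f(x) + sum_i lambda_i a_i = (0, 0)
  -> stationarity OK
Primal feasibility (all g_i <= 0): OK
Dual feasibility (all lambda_i >= 0): OK
Complementary slackness (lambda_i * g_i(x) = 0 for all i): OK

Verdict: yes, KKT holds.

yes


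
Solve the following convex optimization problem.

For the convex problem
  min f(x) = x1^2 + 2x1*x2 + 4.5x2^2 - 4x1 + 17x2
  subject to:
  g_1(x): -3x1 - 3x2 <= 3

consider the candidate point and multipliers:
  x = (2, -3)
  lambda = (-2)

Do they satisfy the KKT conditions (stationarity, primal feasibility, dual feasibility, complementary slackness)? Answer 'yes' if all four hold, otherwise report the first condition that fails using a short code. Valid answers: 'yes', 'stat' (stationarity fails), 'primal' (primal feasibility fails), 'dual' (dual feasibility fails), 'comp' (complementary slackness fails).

Gradient of f: grad f(x) = Q x + c = (-6, -6)
Constraint values g_i(x) = a_i^T x - b_i:
  g_1((2, -3)) = 0
Stationarity residual: grad f(x) + sum_i lambda_i a_i = (0, 0)
  -> stationarity OK
Primal feasibility (all g_i <= 0): OK
Dual feasibility (all lambda_i >= 0): FAILS
Complementary slackness (lambda_i * g_i(x) = 0 for all i): OK

Verdict: the first failing condition is dual_feasibility -> dual.

dual


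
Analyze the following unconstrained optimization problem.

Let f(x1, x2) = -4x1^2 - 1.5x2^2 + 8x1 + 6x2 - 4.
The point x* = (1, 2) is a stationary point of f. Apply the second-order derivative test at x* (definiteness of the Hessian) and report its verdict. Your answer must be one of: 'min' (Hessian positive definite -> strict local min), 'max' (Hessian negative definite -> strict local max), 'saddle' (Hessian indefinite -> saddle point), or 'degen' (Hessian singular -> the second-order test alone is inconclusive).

Compute the Hessian H = grad^2 f:
  H = [[-8, 0], [0, -3]]
Verify stationarity: grad f(x*) = H x* + g = (0, 0).
Eigenvalues of H: -8, -3.
Both eigenvalues < 0, so H is negative definite -> x* is a strict local max.

max


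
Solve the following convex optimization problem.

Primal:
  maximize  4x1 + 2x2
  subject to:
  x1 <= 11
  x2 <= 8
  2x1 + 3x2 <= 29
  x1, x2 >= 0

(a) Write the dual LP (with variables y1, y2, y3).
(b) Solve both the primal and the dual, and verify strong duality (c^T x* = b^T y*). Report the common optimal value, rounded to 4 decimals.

The standard primal-dual pair for 'max c^T x s.t. A x <= b, x >= 0' is:
  Dual:  min b^T y  s.t.  A^T y >= c,  y >= 0.

So the dual LP is:
  minimize  11y1 + 8y2 + 29y3
  subject to:
    y1 + 2y3 >= 4
    y2 + 3y3 >= 2
    y1, y2, y3 >= 0

Solving the primal: x* = (11, 2.3333).
  primal value c^T x* = 48.6667.
Solving the dual: y* = (2.6667, 0, 0.6667).
  dual value b^T y* = 48.6667.
Strong duality: c^T x* = b^T y*. Confirmed.

48.6667


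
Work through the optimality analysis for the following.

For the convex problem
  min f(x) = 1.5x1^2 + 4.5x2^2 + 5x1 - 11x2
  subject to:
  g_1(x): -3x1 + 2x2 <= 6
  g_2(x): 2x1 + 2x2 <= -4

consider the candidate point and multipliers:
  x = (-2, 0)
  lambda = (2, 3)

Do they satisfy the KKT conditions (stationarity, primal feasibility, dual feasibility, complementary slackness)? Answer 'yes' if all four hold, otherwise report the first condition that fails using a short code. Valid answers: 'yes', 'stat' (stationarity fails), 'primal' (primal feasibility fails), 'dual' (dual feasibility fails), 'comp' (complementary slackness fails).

Gradient of f: grad f(x) = Q x + c = (-1, -11)
Constraint values g_i(x) = a_i^T x - b_i:
  g_1((-2, 0)) = 0
  g_2((-2, 0)) = 0
Stationarity residual: grad f(x) + sum_i lambda_i a_i = (-1, -1)
  -> stationarity FAILS
Primal feasibility (all g_i <= 0): OK
Dual feasibility (all lambda_i >= 0): OK
Complementary slackness (lambda_i * g_i(x) = 0 for all i): OK

Verdict: the first failing condition is stationarity -> stat.

stat


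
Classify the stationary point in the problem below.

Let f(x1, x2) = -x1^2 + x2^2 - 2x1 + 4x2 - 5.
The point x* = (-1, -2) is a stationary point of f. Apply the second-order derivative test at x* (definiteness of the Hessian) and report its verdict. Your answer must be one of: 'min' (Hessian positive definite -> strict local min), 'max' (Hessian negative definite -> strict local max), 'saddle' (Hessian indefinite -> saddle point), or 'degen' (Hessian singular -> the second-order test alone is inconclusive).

Compute the Hessian H = grad^2 f:
  H = [[-2, 0], [0, 2]]
Verify stationarity: grad f(x*) = H x* + g = (0, 0).
Eigenvalues of H: -2, 2.
Eigenvalues have mixed signs, so H is indefinite -> x* is a saddle point.

saddle


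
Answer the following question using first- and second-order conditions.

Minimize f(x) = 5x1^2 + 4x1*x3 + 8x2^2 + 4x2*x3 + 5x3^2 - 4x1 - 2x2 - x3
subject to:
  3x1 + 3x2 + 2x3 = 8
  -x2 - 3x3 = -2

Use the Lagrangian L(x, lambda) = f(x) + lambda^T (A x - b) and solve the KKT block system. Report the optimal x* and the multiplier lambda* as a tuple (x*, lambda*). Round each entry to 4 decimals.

Form the Lagrangian:
  L(x, lambda) = (1/2) x^T Q x + c^T x + lambda^T (A x - b)
Stationarity (grad_x L = 0): Q x + c + A^T lambda = 0.
Primal feasibility: A x = b.

This gives the KKT block system:
  [ Q   A^T ] [ x     ]   [-c ]
  [ A    0  ] [ lambda ] = [ b ]

Solving the linear system:
  x*      = (1.5181, 0.9054, 0.3649)
  lambda* = (-4.2133, 1.3053)
  f(x*)   = 14.0347

x* = (1.5181, 0.9054, 0.3649), lambda* = (-4.2133, 1.3053)


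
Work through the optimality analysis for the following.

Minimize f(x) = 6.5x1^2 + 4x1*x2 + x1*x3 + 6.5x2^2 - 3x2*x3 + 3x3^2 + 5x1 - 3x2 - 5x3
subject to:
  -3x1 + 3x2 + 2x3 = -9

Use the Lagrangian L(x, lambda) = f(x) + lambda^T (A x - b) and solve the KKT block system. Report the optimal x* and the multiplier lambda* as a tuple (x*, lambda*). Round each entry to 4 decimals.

Form the Lagrangian:
  L(x, lambda) = (1/2) x^T Q x + c^T x + lambda^T (A x - b)
Stationarity (grad_x L = 0): Q x + c + A^T lambda = 0.
Primal feasibility: A x = b.

This gives the KKT block system:
  [ Q   A^T ] [ x     ]   [-c ]
  [ A    0  ] [ lambda ] = [ b ]

Solving the linear system:
  x*      = (0.9659, -1.2261, -1.2119)
  lambda* = (3.8135)
  f(x*)   = 24.4445

x* = (0.9659, -1.2261, -1.2119), lambda* = (3.8135)


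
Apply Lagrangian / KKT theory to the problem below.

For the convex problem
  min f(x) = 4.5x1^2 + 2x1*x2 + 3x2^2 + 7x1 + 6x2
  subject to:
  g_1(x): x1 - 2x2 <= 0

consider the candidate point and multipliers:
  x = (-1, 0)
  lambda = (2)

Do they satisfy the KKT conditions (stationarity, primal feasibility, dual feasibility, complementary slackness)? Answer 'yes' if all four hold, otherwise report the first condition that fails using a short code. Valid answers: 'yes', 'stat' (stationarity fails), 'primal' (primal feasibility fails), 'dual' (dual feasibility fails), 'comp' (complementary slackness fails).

Gradient of f: grad f(x) = Q x + c = (-2, 4)
Constraint values g_i(x) = a_i^T x - b_i:
  g_1((-1, 0)) = -1
Stationarity residual: grad f(x) + sum_i lambda_i a_i = (0, 0)
  -> stationarity OK
Primal feasibility (all g_i <= 0): OK
Dual feasibility (all lambda_i >= 0): OK
Complementary slackness (lambda_i * g_i(x) = 0 for all i): FAILS

Verdict: the first failing condition is complementary_slackness -> comp.

comp


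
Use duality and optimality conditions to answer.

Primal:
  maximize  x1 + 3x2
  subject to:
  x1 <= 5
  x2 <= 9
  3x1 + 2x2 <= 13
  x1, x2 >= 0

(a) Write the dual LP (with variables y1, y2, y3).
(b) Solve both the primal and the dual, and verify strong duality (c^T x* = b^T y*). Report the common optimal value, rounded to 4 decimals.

The standard primal-dual pair for 'max c^T x s.t. A x <= b, x >= 0' is:
  Dual:  min b^T y  s.t.  A^T y >= c,  y >= 0.

So the dual LP is:
  minimize  5y1 + 9y2 + 13y3
  subject to:
    y1 + 3y3 >= 1
    y2 + 2y3 >= 3
    y1, y2, y3 >= 0

Solving the primal: x* = (0, 6.5).
  primal value c^T x* = 19.5.
Solving the dual: y* = (0, 0, 1.5).
  dual value b^T y* = 19.5.
Strong duality: c^T x* = b^T y*. Confirmed.

19.5


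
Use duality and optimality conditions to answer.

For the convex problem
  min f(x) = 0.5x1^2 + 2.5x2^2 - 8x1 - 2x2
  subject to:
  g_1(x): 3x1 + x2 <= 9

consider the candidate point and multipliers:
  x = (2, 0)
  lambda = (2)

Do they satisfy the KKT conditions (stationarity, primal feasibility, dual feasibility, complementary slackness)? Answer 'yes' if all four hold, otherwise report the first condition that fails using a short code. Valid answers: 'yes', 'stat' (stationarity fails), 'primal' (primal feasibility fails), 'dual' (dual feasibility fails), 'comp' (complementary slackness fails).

Gradient of f: grad f(x) = Q x + c = (-6, -2)
Constraint values g_i(x) = a_i^T x - b_i:
  g_1((2, 0)) = -3
Stationarity residual: grad f(x) + sum_i lambda_i a_i = (0, 0)
  -> stationarity OK
Primal feasibility (all g_i <= 0): OK
Dual feasibility (all lambda_i >= 0): OK
Complementary slackness (lambda_i * g_i(x) = 0 for all i): FAILS

Verdict: the first failing condition is complementary_slackness -> comp.

comp


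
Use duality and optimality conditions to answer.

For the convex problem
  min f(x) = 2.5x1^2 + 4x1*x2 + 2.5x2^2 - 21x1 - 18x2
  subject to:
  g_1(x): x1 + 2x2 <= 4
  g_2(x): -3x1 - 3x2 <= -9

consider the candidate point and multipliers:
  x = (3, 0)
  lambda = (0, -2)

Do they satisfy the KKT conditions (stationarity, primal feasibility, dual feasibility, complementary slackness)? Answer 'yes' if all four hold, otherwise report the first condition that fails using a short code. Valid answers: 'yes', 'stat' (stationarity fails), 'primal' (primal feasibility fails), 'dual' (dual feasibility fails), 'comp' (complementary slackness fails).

Gradient of f: grad f(x) = Q x + c = (-6, -6)
Constraint values g_i(x) = a_i^T x - b_i:
  g_1((3, 0)) = -1
  g_2((3, 0)) = 0
Stationarity residual: grad f(x) + sum_i lambda_i a_i = (0, 0)
  -> stationarity OK
Primal feasibility (all g_i <= 0): OK
Dual feasibility (all lambda_i >= 0): FAILS
Complementary slackness (lambda_i * g_i(x) = 0 for all i): OK

Verdict: the first failing condition is dual_feasibility -> dual.

dual


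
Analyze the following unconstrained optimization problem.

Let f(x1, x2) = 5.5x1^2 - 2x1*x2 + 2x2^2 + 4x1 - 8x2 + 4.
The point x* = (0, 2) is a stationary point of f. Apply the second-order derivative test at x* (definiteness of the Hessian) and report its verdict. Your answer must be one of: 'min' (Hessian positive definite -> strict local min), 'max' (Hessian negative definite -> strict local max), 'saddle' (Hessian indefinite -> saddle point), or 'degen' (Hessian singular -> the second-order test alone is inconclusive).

Compute the Hessian H = grad^2 f:
  H = [[11, -2], [-2, 4]]
Verify stationarity: grad f(x*) = H x* + g = (0, 0).
Eigenvalues of H: 3.4689, 11.5311.
Both eigenvalues > 0, so H is positive definite -> x* is a strict local min.

min


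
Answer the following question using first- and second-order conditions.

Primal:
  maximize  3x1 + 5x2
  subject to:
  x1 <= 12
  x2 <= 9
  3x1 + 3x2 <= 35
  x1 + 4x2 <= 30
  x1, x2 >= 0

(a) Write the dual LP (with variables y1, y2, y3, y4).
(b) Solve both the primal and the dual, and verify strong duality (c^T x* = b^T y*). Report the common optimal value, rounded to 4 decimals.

The standard primal-dual pair for 'max c^T x s.t. A x <= b, x >= 0' is:
  Dual:  min b^T y  s.t.  A^T y >= c,  y >= 0.

So the dual LP is:
  minimize  12y1 + 9y2 + 35y3 + 30y4
  subject to:
    y1 + 3y3 + y4 >= 3
    y2 + 3y3 + 4y4 >= 5
    y1, y2, y3, y4 >= 0

Solving the primal: x* = (5.5556, 6.1111).
  primal value c^T x* = 47.2222.
Solving the dual: y* = (0, 0, 0.7778, 0.6667).
  dual value b^T y* = 47.2222.
Strong duality: c^T x* = b^T y*. Confirmed.

47.2222


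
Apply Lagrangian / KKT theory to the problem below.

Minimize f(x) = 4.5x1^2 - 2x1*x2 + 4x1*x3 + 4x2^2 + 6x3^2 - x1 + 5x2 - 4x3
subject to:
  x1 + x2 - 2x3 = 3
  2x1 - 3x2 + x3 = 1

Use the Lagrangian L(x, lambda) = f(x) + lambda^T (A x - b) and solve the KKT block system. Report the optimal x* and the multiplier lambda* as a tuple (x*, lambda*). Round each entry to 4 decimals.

Form the Lagrangian:
  L(x, lambda) = (1/2) x^T Q x + c^T x + lambda^T (A x - b)
Stationarity (grad_x L = 0): Q x + c + A^T lambda = 0.
Primal feasibility: A x = b.

This gives the KKT block system:
  [ Q   A^T ] [ x     ]   [-c ]
  [ A    0  ] [ lambda ] = [ b ]

Solving the linear system:
  x*      = (1.1515, 0.1515, -0.8485)
  lambda* = (-4.9636, -0.3515)
  f(x*)   = 9.1212

x* = (1.1515, 0.1515, -0.8485), lambda* = (-4.9636, -0.3515)


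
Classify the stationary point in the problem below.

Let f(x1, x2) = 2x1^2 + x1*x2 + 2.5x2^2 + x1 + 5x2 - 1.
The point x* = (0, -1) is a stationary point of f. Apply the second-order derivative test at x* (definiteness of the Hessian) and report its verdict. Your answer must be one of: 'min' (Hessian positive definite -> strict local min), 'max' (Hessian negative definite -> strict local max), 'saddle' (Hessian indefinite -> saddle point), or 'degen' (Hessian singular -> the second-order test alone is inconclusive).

Compute the Hessian H = grad^2 f:
  H = [[4, 1], [1, 5]]
Verify stationarity: grad f(x*) = H x* + g = (0, 0).
Eigenvalues of H: 3.382, 5.618.
Both eigenvalues > 0, so H is positive definite -> x* is a strict local min.

min


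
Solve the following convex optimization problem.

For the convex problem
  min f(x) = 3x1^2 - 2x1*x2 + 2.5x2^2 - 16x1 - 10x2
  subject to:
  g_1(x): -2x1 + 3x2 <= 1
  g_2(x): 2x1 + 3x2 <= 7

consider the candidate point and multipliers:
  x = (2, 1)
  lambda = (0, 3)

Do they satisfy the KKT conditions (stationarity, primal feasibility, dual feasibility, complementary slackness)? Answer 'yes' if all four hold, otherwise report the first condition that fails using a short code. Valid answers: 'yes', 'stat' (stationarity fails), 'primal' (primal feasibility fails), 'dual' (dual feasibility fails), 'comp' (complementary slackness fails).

Gradient of f: grad f(x) = Q x + c = (-6, -9)
Constraint values g_i(x) = a_i^T x - b_i:
  g_1((2, 1)) = -2
  g_2((2, 1)) = 0
Stationarity residual: grad f(x) + sum_i lambda_i a_i = (0, 0)
  -> stationarity OK
Primal feasibility (all g_i <= 0): OK
Dual feasibility (all lambda_i >= 0): OK
Complementary slackness (lambda_i * g_i(x) = 0 for all i): OK

Verdict: yes, KKT holds.

yes


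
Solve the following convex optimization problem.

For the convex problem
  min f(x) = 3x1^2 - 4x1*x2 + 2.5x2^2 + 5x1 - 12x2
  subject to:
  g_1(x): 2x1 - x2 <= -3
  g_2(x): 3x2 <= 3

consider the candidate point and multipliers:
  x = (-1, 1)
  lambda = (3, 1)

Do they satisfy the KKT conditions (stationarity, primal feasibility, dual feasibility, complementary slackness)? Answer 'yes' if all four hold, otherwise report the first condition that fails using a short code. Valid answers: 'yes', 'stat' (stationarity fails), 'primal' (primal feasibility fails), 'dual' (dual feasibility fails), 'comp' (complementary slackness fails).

Gradient of f: grad f(x) = Q x + c = (-5, -3)
Constraint values g_i(x) = a_i^T x - b_i:
  g_1((-1, 1)) = 0
  g_2((-1, 1)) = 0
Stationarity residual: grad f(x) + sum_i lambda_i a_i = (1, -3)
  -> stationarity FAILS
Primal feasibility (all g_i <= 0): OK
Dual feasibility (all lambda_i >= 0): OK
Complementary slackness (lambda_i * g_i(x) = 0 for all i): OK

Verdict: the first failing condition is stationarity -> stat.

stat


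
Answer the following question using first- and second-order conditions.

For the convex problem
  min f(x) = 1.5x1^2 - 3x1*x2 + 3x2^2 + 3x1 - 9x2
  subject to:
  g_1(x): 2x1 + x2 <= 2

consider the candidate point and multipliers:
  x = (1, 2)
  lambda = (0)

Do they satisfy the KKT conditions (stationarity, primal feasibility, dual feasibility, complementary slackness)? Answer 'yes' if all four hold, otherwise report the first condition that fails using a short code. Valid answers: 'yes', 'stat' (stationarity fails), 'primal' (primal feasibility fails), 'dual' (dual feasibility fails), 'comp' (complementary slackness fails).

Gradient of f: grad f(x) = Q x + c = (0, 0)
Constraint values g_i(x) = a_i^T x - b_i:
  g_1((1, 2)) = 2
Stationarity residual: grad f(x) + sum_i lambda_i a_i = (0, 0)
  -> stationarity OK
Primal feasibility (all g_i <= 0): FAILS
Dual feasibility (all lambda_i >= 0): OK
Complementary slackness (lambda_i * g_i(x) = 0 for all i): OK

Verdict: the first failing condition is primal_feasibility -> primal.

primal


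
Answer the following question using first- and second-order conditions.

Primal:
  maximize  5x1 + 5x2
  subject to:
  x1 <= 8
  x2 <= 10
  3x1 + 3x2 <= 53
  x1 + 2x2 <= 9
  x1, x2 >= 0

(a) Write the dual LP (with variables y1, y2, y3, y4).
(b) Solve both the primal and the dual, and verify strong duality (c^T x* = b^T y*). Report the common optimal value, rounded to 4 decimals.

The standard primal-dual pair for 'max c^T x s.t. A x <= b, x >= 0' is:
  Dual:  min b^T y  s.t.  A^T y >= c,  y >= 0.

So the dual LP is:
  minimize  8y1 + 10y2 + 53y3 + 9y4
  subject to:
    y1 + 3y3 + y4 >= 5
    y2 + 3y3 + 2y4 >= 5
    y1, y2, y3, y4 >= 0

Solving the primal: x* = (8, 0.5).
  primal value c^T x* = 42.5.
Solving the dual: y* = (2.5, 0, 0, 2.5).
  dual value b^T y* = 42.5.
Strong duality: c^T x* = b^T y*. Confirmed.

42.5


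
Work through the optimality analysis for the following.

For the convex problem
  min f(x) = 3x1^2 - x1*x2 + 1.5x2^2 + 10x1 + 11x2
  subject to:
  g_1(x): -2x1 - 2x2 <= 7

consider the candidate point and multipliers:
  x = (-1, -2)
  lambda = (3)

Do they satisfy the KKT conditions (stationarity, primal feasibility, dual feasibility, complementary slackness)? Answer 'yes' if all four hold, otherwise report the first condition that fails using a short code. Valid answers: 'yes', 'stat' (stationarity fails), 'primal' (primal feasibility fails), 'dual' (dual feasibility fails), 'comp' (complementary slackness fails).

Gradient of f: grad f(x) = Q x + c = (6, 6)
Constraint values g_i(x) = a_i^T x - b_i:
  g_1((-1, -2)) = -1
Stationarity residual: grad f(x) + sum_i lambda_i a_i = (0, 0)
  -> stationarity OK
Primal feasibility (all g_i <= 0): OK
Dual feasibility (all lambda_i >= 0): OK
Complementary slackness (lambda_i * g_i(x) = 0 for all i): FAILS

Verdict: the first failing condition is complementary_slackness -> comp.

comp


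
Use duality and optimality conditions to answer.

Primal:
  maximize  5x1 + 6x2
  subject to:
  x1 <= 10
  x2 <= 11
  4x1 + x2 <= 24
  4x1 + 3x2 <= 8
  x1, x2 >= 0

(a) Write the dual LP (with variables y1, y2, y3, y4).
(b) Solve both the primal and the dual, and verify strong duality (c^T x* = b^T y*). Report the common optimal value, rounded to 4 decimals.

The standard primal-dual pair for 'max c^T x s.t. A x <= b, x >= 0' is:
  Dual:  min b^T y  s.t.  A^T y >= c,  y >= 0.

So the dual LP is:
  minimize  10y1 + 11y2 + 24y3 + 8y4
  subject to:
    y1 + 4y3 + 4y4 >= 5
    y2 + y3 + 3y4 >= 6
    y1, y2, y3, y4 >= 0

Solving the primal: x* = (0, 2.6667).
  primal value c^T x* = 16.
Solving the dual: y* = (0, 0, 0, 2).
  dual value b^T y* = 16.
Strong duality: c^T x* = b^T y*. Confirmed.

16


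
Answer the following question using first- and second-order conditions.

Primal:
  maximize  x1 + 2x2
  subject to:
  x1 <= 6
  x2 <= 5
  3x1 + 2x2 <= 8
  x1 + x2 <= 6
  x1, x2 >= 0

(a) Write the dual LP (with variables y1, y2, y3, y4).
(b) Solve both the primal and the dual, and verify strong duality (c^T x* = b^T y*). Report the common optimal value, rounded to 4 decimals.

The standard primal-dual pair for 'max c^T x s.t. A x <= b, x >= 0' is:
  Dual:  min b^T y  s.t.  A^T y >= c,  y >= 0.

So the dual LP is:
  minimize  6y1 + 5y2 + 8y3 + 6y4
  subject to:
    y1 + 3y3 + y4 >= 1
    y2 + 2y3 + y4 >= 2
    y1, y2, y3, y4 >= 0

Solving the primal: x* = (0, 4).
  primal value c^T x* = 8.
Solving the dual: y* = (0, 0, 1, 0).
  dual value b^T y* = 8.
Strong duality: c^T x* = b^T y*. Confirmed.

8
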